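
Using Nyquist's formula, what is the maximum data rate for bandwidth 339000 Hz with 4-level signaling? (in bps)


Rate = 2 * B * log2(M) = 2 * 339000 * 2.0 = 1356000.0

1356000.0 bps


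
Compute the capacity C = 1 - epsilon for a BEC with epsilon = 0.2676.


C = 1 - epsilon = 1 - 0.2676 = 0.7324

0.7324 bits


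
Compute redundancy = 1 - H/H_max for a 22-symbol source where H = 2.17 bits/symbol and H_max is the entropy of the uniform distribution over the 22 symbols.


H_max = log2(K) = log2(22) = 4.4594 bits/symbol. Redundancy = 1 - H/H_max = 1 - 2.17/4.4594 = 1 - 0.4866 = 0.5134

0.5134


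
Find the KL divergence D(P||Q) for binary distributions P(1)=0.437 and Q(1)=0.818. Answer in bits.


KL = p*log2(p/q) + (1-p)*log2((1-p)/(1-q)) = 0.437*log2(0.437/0.818) + 0.563*log2(0.563/0.182) = 0.522

0.522 bits


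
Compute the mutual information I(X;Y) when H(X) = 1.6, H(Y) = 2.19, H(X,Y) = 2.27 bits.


I(X;Y) = H(X) + H(Y) - H(X,Y) = 1.6 + 2.19 - 2.27 = 1.52

1.52 bits


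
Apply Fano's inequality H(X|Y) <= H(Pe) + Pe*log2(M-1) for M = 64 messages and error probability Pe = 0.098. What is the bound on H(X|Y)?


H(Pe) = -Pe*log2(Pe) - (1-Pe)*log2(1-Pe) = -0.098*log2(0.098) - 0.902*log2(0.902) = 0.328405 + 0.134218 = 0.4626. Pe*log2(M-1) = 0.098*log2(63) = 0.585773. Bound = H(Pe) + Pe*log2(M-1) = 0.328405 + 0.134218 + 0.585773 = 1.0484

1.0484 bits


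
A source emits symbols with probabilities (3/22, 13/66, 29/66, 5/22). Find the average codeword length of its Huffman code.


Huffman construction (repeatedly merge the two least-probable nodes; each merge adds 1 bit to every symbol beneath it): 3/22 + 13/66 = 1/3; 5/22 + 1/3 = 37/66; 29/66 + 37/66 = 1. Resulting codeword lengths (in the order the probabilities were given): (3, 3, 1, 2). L_avg = sum(p_i * l_i) = 3/22*3 + 13/66*3 + 29/66*1 + 5/22*2 = 125/66 = 1.8939

1.8939 bits


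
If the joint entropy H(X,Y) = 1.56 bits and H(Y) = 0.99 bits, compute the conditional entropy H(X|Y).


H(X|Y) = H(X,Y) - H(Y) = 1.56 - 0.99 = 0.57

0.57 bits


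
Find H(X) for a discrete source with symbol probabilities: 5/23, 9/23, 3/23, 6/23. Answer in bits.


H = -sum(p_i * log2(p_i)). Terms: -(5/23)*log2(5/23) = 0.478616; -(9/23)*log2(9/23) = 0.529684; -(3/23)*log2(3/23) = 0.383296; -(6/23)*log2(6/23) = 0.505722. H = 0.478616 + 0.529684 + 0.383296 + 0.505722 = 1.8973

1.8973 bits


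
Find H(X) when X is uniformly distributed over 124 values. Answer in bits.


H = log2(n) = log2(124) = 6.9542

6.9542 bits


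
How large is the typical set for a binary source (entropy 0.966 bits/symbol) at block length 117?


log2|A_typical| = nH = 117 * 0.966 = 113.022, so |A_typical| ~ 2^113.022 = 1.054e+34

1.054e+34


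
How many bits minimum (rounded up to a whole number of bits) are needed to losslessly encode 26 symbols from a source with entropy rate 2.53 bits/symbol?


Minimum bits >= n * H = 26 * 2.53 = 65.78, rounded up to a whole number of bits = 66

66 bits


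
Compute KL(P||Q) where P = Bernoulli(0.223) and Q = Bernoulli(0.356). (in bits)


KL = p*log2(p/q) + (1-p)*log2((1-p)/(1-q)) = 0.223*log2(0.223/0.356) + 0.777*log2(0.777/0.644) = 0.06

0.06 bits


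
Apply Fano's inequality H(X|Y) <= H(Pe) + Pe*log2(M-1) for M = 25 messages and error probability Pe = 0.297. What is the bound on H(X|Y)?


H(Pe) = -Pe*log2(Pe) - (1-Pe)*log2(1-Pe) = -0.297*log2(0.297) - 0.703*log2(0.703) = 0.520185 + 0.357408 = 0.8776. Pe*log2(M-1) = 0.297*log2(24) = 1.361734. Bound = H(Pe) + Pe*log2(M-1) = 0.520185 + 0.357408 + 1.361734 = 2.2393

2.2393 bits


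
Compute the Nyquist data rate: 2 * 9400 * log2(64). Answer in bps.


Rate = 2 * B * log2(M) = 2 * 9400 * 6.0 = 112800.0

112800.0 bps


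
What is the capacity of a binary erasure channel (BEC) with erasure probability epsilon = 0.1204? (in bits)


C = 1 - epsilon = 1 - 0.1204 = 0.8796

0.8796 bits


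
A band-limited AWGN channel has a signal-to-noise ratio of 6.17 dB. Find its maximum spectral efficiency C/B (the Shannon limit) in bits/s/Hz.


SNR_linear = 10^(6.17/10) = 4.14; C/B = log2(1 + SNR_linear) = log2(1 + 4.14) = 2.3618

2.3618 bits/s/Hz


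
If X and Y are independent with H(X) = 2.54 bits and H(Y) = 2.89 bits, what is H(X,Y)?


For independent variables, H(X,Y) = H(X) + H(Y) = 2.54 + 2.89 = 5.43

5.43 bits


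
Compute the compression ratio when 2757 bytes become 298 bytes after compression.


Ratio = original / compressed = 2757 / 298 = 9.2517

9.2517


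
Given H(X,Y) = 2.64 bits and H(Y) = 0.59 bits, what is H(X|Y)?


H(X|Y) = H(X,Y) - H(Y) = 2.64 - 0.59 = 2.05

2.05 bits


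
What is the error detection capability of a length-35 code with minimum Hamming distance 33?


Detection capability = d_min - 1 = 33 - 1 = 32

32 errors


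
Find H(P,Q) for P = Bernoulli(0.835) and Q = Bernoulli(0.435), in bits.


H(P,Q) = -p*log2(q) - (1-p)*log2(1-q). -0.835*log2(0.435) = 1.002762; -0.165*log2(0.565) = 0.135907. H(P,Q) = 1.002762 + 0.135907 = 1.1387

1.1387 bits


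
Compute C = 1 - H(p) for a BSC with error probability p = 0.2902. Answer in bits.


H(p) = -p*log2(p) - (1-p)*log2(1-p) = -0.2902*log2(0.2902) - 0.7098*log2(0.7098) = 0.517972 + 0.351007 = 0.869. C = 1 - H(p) = 1 - 0.869 = 0.131

0.131 bits


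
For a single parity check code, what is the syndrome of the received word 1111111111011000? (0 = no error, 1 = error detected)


Syndrome = XOR of all bits = 1 XOR 1 XOR 1 XOR 1 XOR 1 XOR 1 XOR 1 XOR 1 XOR 1 XOR 1 XOR 0 XOR 1 XOR 1 XOR 0 XOR 0 XOR 0 = 0

0


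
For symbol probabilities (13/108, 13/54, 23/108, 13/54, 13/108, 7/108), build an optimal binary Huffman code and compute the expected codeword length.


Huffman construction (repeatedly merge the two least-probable nodes; each merge adds 1 bit to every symbol beneath it): 7/108 + 13/108 = 5/27; 13/108 + 5/27 = 11/36; 23/108 + 13/54 = 49/108; 13/54 + 11/36 = 59/108; 49/108 + 59/108 = 1. Resulting codeword lengths (in the order the probabilities were given): (4, 2, 2, 2, 3, 4). L_avg = sum(p_i * l_i) = 13/108*4 + 13/54*2 + 23/108*2 + 13/54*2 + 13/108*3 + 7/108*4 = 269/108 = 2.4907

2.4907 bits


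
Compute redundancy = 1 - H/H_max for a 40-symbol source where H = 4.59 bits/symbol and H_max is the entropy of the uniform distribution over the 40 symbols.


H_max = log2(K) = log2(40) = 5.3219 bits/symbol. Redundancy = 1 - H/H_max = 1 - 4.59/5.3219 = 1 - 0.8625 = 0.1375

0.1375


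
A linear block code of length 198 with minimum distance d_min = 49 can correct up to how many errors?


Correction capability = floor((d-1)/2) = floor((49-1)/2) = 24

24 errors


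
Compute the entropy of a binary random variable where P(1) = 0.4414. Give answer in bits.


H = -p*log2(p) - (1-p)*log2(1-p). -0.4414*log2(0.4414) = 0.520782; -0.5586*log2(0.5586) = 0.469287. H = 0.520782 + 0.469287 = 0.9901

0.9901 bits


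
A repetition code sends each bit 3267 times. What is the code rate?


Rate = k/n = 1/3267

1/3267


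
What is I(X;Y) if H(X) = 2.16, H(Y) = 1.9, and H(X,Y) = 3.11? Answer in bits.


I(X;Y) = H(X) + H(Y) - H(X,Y) = 2.16 + 1.9 - 3.11 = 0.95

0.95 bits


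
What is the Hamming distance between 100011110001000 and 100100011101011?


Count differing positions: . . . ^ ^ ^ ^ . ^ ^ . . . ^ ^ = 8 differences

8


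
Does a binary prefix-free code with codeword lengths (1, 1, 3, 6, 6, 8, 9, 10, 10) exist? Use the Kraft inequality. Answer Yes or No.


Kraft sum = sum(2^(-l_i)) = 1.1641, need <= 1. Result: violated (a binary prefix-free code with these lengths cannot exist)

No


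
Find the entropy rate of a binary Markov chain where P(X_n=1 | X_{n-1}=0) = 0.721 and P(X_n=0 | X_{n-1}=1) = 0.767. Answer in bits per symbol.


Stationary distribution: pi_0 = p10/(p01+p10) = 0.5155, pi_1 = 0.4845. Entropy rate H' = pi_0*H(p01) + pi_1*H(p10) = 0.5155*0.8541 + 0.4845*0.7832 = 0.8197

0.8197 bits/symbol


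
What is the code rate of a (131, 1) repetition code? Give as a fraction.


Rate = k/n = 1/131

1/131


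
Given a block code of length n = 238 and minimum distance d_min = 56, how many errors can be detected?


Detection capability = d_min - 1 = 56 - 1 = 55

55 errors


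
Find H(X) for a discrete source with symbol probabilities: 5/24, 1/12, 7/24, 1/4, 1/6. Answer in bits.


H = -sum(p_i * log2(p_i)). Terms: -(5/24)*log2(5/24) = 0.471466; -(1/12)*log2(1/12) = 0.298747; -(7/24)*log2(7/24) = 0.518469; -(1/4)*log2(1/4) = 0.500000; -(1/6)*log2(1/6) = 0.430827. H = 0.471466 + 0.298747 + 0.518469 + 0.500000 + 0.430827 = 2.2195

2.2195 bits


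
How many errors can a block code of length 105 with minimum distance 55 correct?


Correction capability = floor((d-1)/2) = floor((55-1)/2) = 27

27 errors


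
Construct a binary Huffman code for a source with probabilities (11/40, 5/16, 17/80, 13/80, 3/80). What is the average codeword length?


Huffman construction (repeatedly merge the two least-probable nodes; each merge adds 1 bit to every symbol beneath it): 3/80 + 13/80 = 1/5; 1/5 + 17/80 = 33/80; 11/40 + 5/16 = 47/80; 33/80 + 47/80 = 1. Resulting codeword lengths (in the order the probabilities were given): (2, 2, 2, 3, 3). L_avg = sum(p_i * l_i) = 11/40*2 + 5/16*2 + 17/80*2 + 13/80*3 + 3/80*3 = 11/5 = 2.2

2.2 bits


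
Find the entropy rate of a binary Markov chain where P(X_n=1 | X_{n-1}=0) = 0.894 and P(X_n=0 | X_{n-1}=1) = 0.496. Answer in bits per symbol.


Stationary distribution: pi_0 = p10/(p01+p10) = 0.3568, pi_1 = 0.6432. Entropy rate H' = pi_0*H(p01) + pi_1*H(p10) = 0.3568*0.4877 + 0.6432*1.0 = 0.8172

0.8172 bits/symbol


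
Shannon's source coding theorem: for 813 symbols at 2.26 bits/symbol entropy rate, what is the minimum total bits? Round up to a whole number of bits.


Minimum bits >= n * H = 813 * 2.26 = 1837.38, rounded up to a whole number of bits = 1838

1838 bits


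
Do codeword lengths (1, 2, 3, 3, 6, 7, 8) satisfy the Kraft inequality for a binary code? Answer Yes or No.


Kraft sum = sum(2^(-l_i)) = 1.0273, need <= 1. Result: violated (a binary prefix-free code with these lengths cannot exist)

No


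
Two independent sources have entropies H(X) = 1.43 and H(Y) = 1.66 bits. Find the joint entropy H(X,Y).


For independent variables, H(X,Y) = H(X) + H(Y) = 1.43 + 1.66 = 3.09

3.09 bits


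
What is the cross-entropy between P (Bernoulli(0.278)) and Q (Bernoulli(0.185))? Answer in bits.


H(P,Q) = -p*log2(q) - (1-p)*log2(1-q). -0.278*log2(0.185) = 0.676764; -0.722*log2(0.815) = 0.213082. H(P,Q) = 0.676764 + 0.213082 = 0.8898

0.8898 bits


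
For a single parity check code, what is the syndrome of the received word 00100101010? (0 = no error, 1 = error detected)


Syndrome = XOR of all bits = 0 XOR 0 XOR 1 XOR 0 XOR 0 XOR 1 XOR 0 XOR 1 XOR 0 XOR 1 XOR 0 = 0

0


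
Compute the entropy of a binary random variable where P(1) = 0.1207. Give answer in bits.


H = -p*log2(p) - (1-p)*log2(1-p). -0.1207*log2(0.1207) = 0.368196; -0.8793*log2(0.8793) = 0.163174. H = 0.368196 + 0.163174 = 0.5314

0.5314 bits


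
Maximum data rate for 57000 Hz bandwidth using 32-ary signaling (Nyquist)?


Rate = 2 * B * log2(M) = 2 * 57000 * 5.0 = 570000.0

570000.0 bps


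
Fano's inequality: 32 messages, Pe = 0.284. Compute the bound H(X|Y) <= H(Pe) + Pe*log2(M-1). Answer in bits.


H(Pe) = -Pe*log2(Pe) - (1-Pe)*log2(1-Pe) = -0.284*log2(0.284) - 0.716*log2(0.716) = 0.515755 + 0.345089 = 0.8608. Pe*log2(M-1) = 0.284*log2(31) = 1.406992. Bound = H(Pe) + Pe*log2(M-1) = 0.515755 + 0.345089 + 1.406992 = 2.2678

2.2678 bits


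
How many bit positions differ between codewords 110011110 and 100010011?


Count differing positions: . ^ . . . ^ ^ . ^ = 4 differences

4


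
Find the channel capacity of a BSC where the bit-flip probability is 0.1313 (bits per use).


H(p) = -p*log2(p) - (1-p)*log2(1-p) = -0.1313*log2(0.1313) - 0.8687*log2(0.8687) = 0.384586 + 0.176407 = 0.561. C = 1 - H(p) = 1 - 0.561 = 0.439

0.439 bits


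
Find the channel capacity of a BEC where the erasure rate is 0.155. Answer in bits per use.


C = 1 - epsilon = 1 - 0.155 = 0.845

0.845 bits


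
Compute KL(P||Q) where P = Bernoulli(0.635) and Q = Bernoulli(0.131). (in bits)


KL = p*log2(p/q) + (1-p)*log2((1-p)/(1-q)) = 0.635*log2(0.635/0.131) + 0.365*log2(0.365/0.869) = 0.9892

0.9892 bits


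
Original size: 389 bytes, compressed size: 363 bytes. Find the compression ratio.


Ratio = original / compressed = 389 / 363 = 1.0716

1.0716


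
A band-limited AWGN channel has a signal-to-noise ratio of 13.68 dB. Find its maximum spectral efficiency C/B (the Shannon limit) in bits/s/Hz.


SNR_linear = 10^(13.68/10) = 23.3346; C/B = log2(1 + SNR_linear) = log2(1 + 23.3346) = 4.6049

4.6049 bits/s/Hz


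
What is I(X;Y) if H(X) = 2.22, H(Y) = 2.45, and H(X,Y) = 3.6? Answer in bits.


I(X;Y) = H(X) + H(Y) - H(X,Y) = 2.22 + 2.45 - 3.6 = 1.07

1.07 bits


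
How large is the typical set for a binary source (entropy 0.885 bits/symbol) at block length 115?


log2|A_typical| = nH = 115 * 0.885 = 101.775, so |A_typical| ~ 2^101.775 = 4.338e+30

4.338e+30


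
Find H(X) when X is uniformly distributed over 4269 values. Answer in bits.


H = log2(n) = log2(4269) = 12.0597

12.0597 bits


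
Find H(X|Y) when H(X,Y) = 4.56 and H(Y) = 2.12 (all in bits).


H(X|Y) = H(X,Y) - H(Y) = 4.56 - 2.12 = 2.44

2.44 bits


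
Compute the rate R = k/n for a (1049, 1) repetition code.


Rate = k/n = 1/1049

1/1049


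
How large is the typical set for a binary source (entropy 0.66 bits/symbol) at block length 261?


log2|A_typical| = nH = 261 * 0.66 = 172.26, so |A_typical| ~ 2^172.26 = 7.168e+51

7.168e+51


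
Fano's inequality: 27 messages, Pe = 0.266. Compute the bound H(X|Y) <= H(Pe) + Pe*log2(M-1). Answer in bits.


H(Pe) = -Pe*log2(Pe) - (1-Pe)*log2(1-Pe) = -0.266*log2(0.266) - 0.734*log2(0.734) = 0.508193 + 0.327473 = 0.8357. Pe*log2(M-1) = 0.266*log2(26) = 1.250317. Bound = H(Pe) + Pe*log2(M-1) = 0.508193 + 0.327473 + 1.250317 = 2.086

2.086 bits


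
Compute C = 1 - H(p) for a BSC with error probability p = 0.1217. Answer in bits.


H(p) = -p*log2(p) - (1-p)*log2(1-p) = -0.1217*log2(0.1217) - 0.8783*log2(0.8783) = 0.369797 + 0.164430 = 0.5342. C = 1 - H(p) = 1 - 0.5342 = 0.4658

0.4658 bits


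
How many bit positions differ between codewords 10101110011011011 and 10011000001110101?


Count differing positions: . . ^ ^ . ^ ^ . . ^ . ^ . ^ ^ ^ . = 9 differences

9


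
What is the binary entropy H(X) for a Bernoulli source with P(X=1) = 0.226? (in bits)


H = -p*log2(p) - (1-p)*log2(1-p). -0.226*log2(0.226) = 0.484907; -0.774*log2(0.774) = 0.286066. H = 0.484907 + 0.286066 = 0.771

0.771 bits


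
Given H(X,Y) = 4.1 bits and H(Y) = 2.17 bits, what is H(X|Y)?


H(X|Y) = H(X,Y) - H(Y) = 4.1 - 2.17 = 1.93

1.93 bits


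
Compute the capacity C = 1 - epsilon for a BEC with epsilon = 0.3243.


C = 1 - epsilon = 1 - 0.3243 = 0.6757

0.6757 bits


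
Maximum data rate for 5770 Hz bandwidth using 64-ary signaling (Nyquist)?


Rate = 2 * B * log2(M) = 2 * 5770 * 6.0 = 69240.0

69240.0 bps


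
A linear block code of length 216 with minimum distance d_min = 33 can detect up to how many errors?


Detection capability = d_min - 1 = 33 - 1 = 32

32 errors


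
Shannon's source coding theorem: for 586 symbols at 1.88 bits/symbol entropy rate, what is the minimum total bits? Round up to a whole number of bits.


Minimum bits >= n * H = 586 * 1.88 = 1101.68, rounded up to a whole number of bits = 1102

1102 bits


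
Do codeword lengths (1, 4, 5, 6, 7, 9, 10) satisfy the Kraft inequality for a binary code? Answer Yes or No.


Kraft sum = sum(2^(-l_i)) = 0.6201, need <= 1. Result: satisfied (a binary prefix-free code with these lengths exists)

Yes


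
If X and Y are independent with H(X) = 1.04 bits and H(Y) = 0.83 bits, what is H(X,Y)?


For independent variables, H(X,Y) = H(X) + H(Y) = 1.04 + 0.83 = 1.87

1.87 bits


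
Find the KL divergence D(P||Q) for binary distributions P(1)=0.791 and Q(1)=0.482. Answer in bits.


KL = p*log2(p/q) + (1-p)*log2((1-p)/(1-q)) = 0.791*log2(0.791/0.482) + 0.209*log2(0.209/0.518) = 0.2916

0.2916 bits


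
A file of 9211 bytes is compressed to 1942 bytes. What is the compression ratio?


Ratio = original / compressed = 9211 / 1942 = 4.743

4.743


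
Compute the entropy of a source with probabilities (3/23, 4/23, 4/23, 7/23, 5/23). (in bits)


H = -sum(p_i * log2(p_i)). Terms: -(3/23)*log2(3/23) = 0.383296; -(4/23)*log2(4/23) = 0.438880; -(4/23)*log2(4/23) = 0.438880; -(7/23)*log2(7/23) = 0.522324; -(5/23)*log2(5/23) = 0.478616. H = 0.383296 + 0.438880 + 0.438880 + 0.522324 + 0.478616 = 2.262

2.262 bits


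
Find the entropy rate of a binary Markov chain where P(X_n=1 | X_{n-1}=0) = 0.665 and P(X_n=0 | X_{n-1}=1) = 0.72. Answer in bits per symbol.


Stationary distribution: pi_0 = p10/(p01+p10) = 0.5199, pi_1 = 0.4801. Entropy rate H' = pi_0*H(p01) + pi_1*H(p10) = 0.5199*0.92 + 0.4801*0.8555 = 0.889

0.889 bits/symbol


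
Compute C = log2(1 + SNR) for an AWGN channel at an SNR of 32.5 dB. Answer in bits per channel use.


SNR_linear = 10^(32.5/10) = 1778.2794; C = log2(1 + SNR_linear) = log2(1 + 1778.2794) = 10.7971

10.7971 bits/channel use


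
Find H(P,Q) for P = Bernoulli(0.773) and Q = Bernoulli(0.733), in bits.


H(P,Q) = -p*log2(q) - (1-p)*log2(1-q). -0.773*log2(0.733) = 0.346393; -0.227*log2(0.267) = 0.432455. H(P,Q) = 0.346393 + 0.432455 = 0.7788

0.7788 bits


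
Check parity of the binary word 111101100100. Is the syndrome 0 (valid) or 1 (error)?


Syndrome = XOR of all bits = 1 XOR 1 XOR 1 XOR 1 XOR 0 XOR 1 XOR 1 XOR 0 XOR 0 XOR 1 XOR 0 XOR 0 = 1

1


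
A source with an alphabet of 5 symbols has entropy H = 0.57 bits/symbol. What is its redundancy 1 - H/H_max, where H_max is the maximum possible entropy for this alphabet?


H_max = log2(K) = log2(5) = 2.3219 bits/symbol. Redundancy = 1 - H/H_max = 1 - 0.57/2.3219 = 1 - 0.2455 = 0.7545

0.7545


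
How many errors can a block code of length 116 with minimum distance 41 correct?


Correction capability = floor((d-1)/2) = floor((41-1)/2) = 20

20 errors


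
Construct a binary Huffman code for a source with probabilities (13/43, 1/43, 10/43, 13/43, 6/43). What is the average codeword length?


Huffman construction (repeatedly merge the two least-probable nodes; each merge adds 1 bit to every symbol beneath it): 1/43 + 6/43 = 7/43; 7/43 + 10/43 = 17/43; 13/43 + 13/43 = 26/43; 17/43 + 26/43 = 1. Resulting codeword lengths (in the order the probabilities were given): (2, 3, 2, 2, 3). L_avg = sum(p_i * l_i) = 13/43*2 + 1/43*3 + 10/43*2 + 13/43*2 + 6/43*3 = 93/43 = 2.1628

2.1628 bits


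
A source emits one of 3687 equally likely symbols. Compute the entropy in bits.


H = log2(n) = log2(3687) = 11.8482

11.8482 bits


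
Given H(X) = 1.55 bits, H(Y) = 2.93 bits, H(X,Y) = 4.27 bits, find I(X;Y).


I(X;Y) = H(X) + H(Y) - H(X,Y) = 1.55 + 2.93 - 4.27 = 0.21

0.21 bits


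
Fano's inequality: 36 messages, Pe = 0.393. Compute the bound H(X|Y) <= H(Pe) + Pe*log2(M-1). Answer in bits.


H(Pe) = -Pe*log2(Pe) - (1-Pe)*log2(1-Pe) = -0.393*log2(0.393) - 0.607*log2(0.607) = 0.529528 + 0.437181 = 0.9667. Pe*log2(M-1) = 0.393*log2(35) = 2.015808. Bound = H(Pe) + Pe*log2(M-1) = 0.529528 + 0.437181 + 2.015808 = 2.9825

2.9825 bits


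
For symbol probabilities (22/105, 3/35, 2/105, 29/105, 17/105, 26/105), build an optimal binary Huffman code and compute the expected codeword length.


Huffman construction (repeatedly merge the two least-probable nodes; each merge adds 1 bit to every symbol beneath it): 2/105 + 3/35 = 11/105; 11/105 + 17/105 = 4/15; 22/105 + 26/105 = 16/35; 4/15 + 29/105 = 19/35; 16/35 + 19/35 = 1. Resulting codeword lengths (in the order the probabilities were given): (2, 4, 4, 2, 3, 2). L_avg = sum(p_i * l_i) = 22/105*2 + 3/35*4 + 2/105*4 + 29/105*2 + 17/105*3 + 26/105*2 = 83/35 = 2.3714

2.3714 bits


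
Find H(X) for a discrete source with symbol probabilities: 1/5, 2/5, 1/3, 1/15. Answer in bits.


H = -sum(p_i * log2(p_i)). Terms: -(1/5)*log2(1/5) = 0.464386; -(2/5)*log2(2/5) = 0.528771; -(1/3)*log2(1/3) = 0.528321; -(1/15)*log2(1/15) = 0.260459. H = 0.464386 + 0.528771 + 0.528321 + 0.260459 = 1.7819

1.7819 bits


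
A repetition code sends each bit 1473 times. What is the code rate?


Rate = k/n = 1/1473

1/1473


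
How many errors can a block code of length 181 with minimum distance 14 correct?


Correction capability = floor((d-1)/2) = floor((14-1)/2) = 6

6 errors


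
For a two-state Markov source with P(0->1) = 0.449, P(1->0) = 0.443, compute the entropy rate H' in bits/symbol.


Stationary distribution: pi_0 = p10/(p01+p10) = 0.4966, pi_1 = 0.5034. Entropy rate H' = pi_0*H(p01) + pi_1*H(p10) = 0.4966*0.9925 + 0.5034*0.9906 = 0.9915

0.9915 bits/symbol


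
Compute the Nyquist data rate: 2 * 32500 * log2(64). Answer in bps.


Rate = 2 * B * log2(M) = 2 * 32500 * 6.0 = 390000.0

390000.0 bps


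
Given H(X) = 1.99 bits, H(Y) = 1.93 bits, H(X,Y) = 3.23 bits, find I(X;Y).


I(X;Y) = H(X) + H(Y) - H(X,Y) = 1.99 + 1.93 - 3.23 = 0.69

0.69 bits


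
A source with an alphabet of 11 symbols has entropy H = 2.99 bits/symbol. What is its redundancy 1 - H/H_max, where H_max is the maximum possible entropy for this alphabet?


H_max = log2(K) = log2(11) = 3.4594 bits/symbol. Redundancy = 1 - H/H_max = 1 - 2.99/3.4594 = 1 - 0.8643 = 0.1357

0.1357


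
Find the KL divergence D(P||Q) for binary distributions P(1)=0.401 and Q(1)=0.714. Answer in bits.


KL = p*log2(p/q) + (1-p)*log2((1-p)/(1-q)) = 0.401*log2(0.401/0.714) + 0.599*log2(0.599/0.286) = 0.3051

0.3051 bits


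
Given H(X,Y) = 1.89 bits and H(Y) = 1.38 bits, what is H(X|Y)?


H(X|Y) = H(X,Y) - H(Y) = 1.89 - 1.38 = 0.51

0.51 bits


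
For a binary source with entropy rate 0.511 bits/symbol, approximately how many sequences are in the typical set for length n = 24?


log2|A_typical| = nH = 24 * 0.511 = 12.264, so |A_typical| ~ 2^12.264 = 4.918e+03

4.918e+03


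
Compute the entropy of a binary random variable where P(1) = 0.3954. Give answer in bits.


H = -p*log2(p) - (1-p)*log2(1-p). -0.3954*log2(0.3954) = 0.529288; -0.6046*log2(0.6046) = 0.438908. H = 0.529288 + 0.438908 = 0.9682

0.9682 bits


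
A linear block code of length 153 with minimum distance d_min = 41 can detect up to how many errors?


Detection capability = d_min - 1 = 41 - 1 = 40

40 errors


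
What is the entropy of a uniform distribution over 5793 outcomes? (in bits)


H = log2(n) = log2(5793) = 12.5001

12.5001 bits


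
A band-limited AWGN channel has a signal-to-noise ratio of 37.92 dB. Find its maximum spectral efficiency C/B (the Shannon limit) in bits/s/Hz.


SNR_linear = 10^(37.92/10) = 6194.4108; C/B = log2(1 + SNR_linear) = log2(1 + 6194.4108) = 12.597

12.597 bits/s/Hz


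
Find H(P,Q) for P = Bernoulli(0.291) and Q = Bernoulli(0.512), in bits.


H(P,Q) = -p*log2(q) - (1-p)*log2(1-q). -0.291*log2(0.512) = 0.281043; -0.709*log2(0.488) = 0.733848. H(P,Q) = 0.281043 + 0.733848 = 1.0149

1.0149 bits


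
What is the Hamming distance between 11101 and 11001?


Count differing positions: . . ^ . . = 1 differences

1


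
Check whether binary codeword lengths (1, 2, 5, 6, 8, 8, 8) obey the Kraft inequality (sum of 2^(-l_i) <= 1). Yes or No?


Kraft sum = sum(2^(-l_i)) = 0.8086, need <= 1. Result: satisfied (a binary prefix-free code with these lengths exists)

Yes


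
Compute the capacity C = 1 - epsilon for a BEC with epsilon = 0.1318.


C = 1 - epsilon = 1 - 0.1318 = 0.8682

0.8682 bits


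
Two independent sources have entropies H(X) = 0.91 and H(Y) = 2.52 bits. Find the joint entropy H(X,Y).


For independent variables, H(X,Y) = H(X) + H(Y) = 0.91 + 2.52 = 3.43

3.43 bits


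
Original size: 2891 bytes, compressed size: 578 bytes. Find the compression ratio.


Ratio = original / compressed = 2891 / 578 = 5.0017

5.0017


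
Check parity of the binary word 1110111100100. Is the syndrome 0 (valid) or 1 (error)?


Syndrome = XOR of all bits = 1 XOR 1 XOR 1 XOR 0 XOR 1 XOR 1 XOR 1 XOR 1 XOR 0 XOR 0 XOR 1 XOR 0 XOR 0 = 0

0


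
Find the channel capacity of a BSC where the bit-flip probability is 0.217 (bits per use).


H(p) = -p*log2(p) - (1-p)*log2(1-p) = -0.217*log2(0.217) - 0.783*log2(0.783) = 0.478319 + 0.276333 = 0.7547. C = 1 - H(p) = 1 - 0.7547 = 0.2453

0.2453 bits


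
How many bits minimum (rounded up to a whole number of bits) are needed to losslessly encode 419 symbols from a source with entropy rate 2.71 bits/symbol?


Minimum bits >= n * H = 419 * 2.71 = 1135.49, rounded up to a whole number of bits = 1136

1136 bits


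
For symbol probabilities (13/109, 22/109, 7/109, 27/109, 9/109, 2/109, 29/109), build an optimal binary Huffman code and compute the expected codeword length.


Huffman construction (repeatedly merge the two least-probable nodes; each merge adds 1 bit to every symbol beneath it): 2/109 + 7/109 = 9/109; 9/109 + 9/109 = 18/109; 13/109 + 18/109 = 31/109; 22/109 + 27/109 = 49/109; 29/109 + 31/109 = 60/109; 49/109 + 60/109 = 1. Resulting codeword lengths (in the order the probabilities were given): (3, 2, 5, 2, 4, 5, 2). L_avg = sum(p_i * l_i) = 13/109*3 + 22/109*2 + 7/109*5 + 27/109*2 + 9/109*4 + 2/109*5 + 29/109*2 = 276/109 = 2.5321

2.5321 bits


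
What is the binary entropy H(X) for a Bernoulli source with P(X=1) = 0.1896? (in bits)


H = -p*log2(p) - (1-p)*log2(1-p). -0.1896*log2(0.1896) = 0.454845; -0.8104*log2(0.8104) = 0.245789. H = 0.454845 + 0.245789 = 0.7006

0.7006 bits


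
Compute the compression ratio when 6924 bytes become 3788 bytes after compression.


Ratio = original / compressed = 6924 / 3788 = 1.8279

1.8279


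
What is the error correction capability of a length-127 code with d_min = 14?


Correction capability = floor((d-1)/2) = floor((14-1)/2) = 6

6 errors


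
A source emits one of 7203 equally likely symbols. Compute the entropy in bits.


H = log2(n) = log2(7203) = 12.8144

12.8144 bits


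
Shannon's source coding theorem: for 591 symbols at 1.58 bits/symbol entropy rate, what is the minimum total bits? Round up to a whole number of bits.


Minimum bits >= n * H = 591 * 1.58 = 933.78, rounded up to a whole number of bits = 934

934 bits


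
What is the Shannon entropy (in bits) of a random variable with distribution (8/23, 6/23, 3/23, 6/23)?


H = -sum(p_i * log2(p_i)). Terms: -(8/23)*log2(8/23) = 0.529935; -(6/23)*log2(6/23) = 0.505722; -(3/23)*log2(3/23) = 0.383296; -(6/23)*log2(6/23) = 0.505722. H = 0.529935 + 0.505722 + 0.383296 + 0.505722 = 1.9247

1.9247 bits


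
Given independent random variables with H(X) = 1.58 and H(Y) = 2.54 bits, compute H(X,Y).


For independent variables, H(X,Y) = H(X) + H(Y) = 1.58 + 2.54 = 4.12

4.12 bits


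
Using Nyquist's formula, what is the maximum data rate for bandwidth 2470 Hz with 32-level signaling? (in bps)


Rate = 2 * B * log2(M) = 2 * 2470 * 5.0 = 24700.0

24700.0 bps


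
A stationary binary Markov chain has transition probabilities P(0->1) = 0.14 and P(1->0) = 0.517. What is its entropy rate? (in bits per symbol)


Stationary distribution: pi_0 = p10/(p01+p10) = 0.7869, pi_1 = 0.2131. Entropy rate H' = pi_0*H(p01) + pi_1*H(p10) = 0.7869*0.5842 + 0.2131*0.9992 = 0.6727

0.6727 bits/symbol


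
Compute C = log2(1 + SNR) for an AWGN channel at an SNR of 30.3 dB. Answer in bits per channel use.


SNR_linear = 10^(30.3/10) = 1071.5193; C = log2(1 + SNR_linear) = log2(1 + 1071.5193) = 10.0668

10.0668 bits/channel use


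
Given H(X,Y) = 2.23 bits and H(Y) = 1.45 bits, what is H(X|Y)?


H(X|Y) = H(X,Y) - H(Y) = 2.23 - 1.45 = 0.78

0.78 bits


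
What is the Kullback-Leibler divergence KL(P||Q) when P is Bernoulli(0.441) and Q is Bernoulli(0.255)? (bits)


KL = p*log2(p/q) + (1-p)*log2((1-p)/(1-q)) = 0.441*log2(0.441/0.255) + 0.559*log2(0.559/0.745) = 0.1169

0.1169 bits


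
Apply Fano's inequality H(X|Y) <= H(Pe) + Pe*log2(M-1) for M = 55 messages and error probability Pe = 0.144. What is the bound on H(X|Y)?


H(Pe) = -Pe*log2(Pe) - (1-Pe)*log2(1-Pe) = -0.144*log2(0.144) - 0.856*log2(0.856) = 0.402604 + 0.192016 = 0.5946. Pe*log2(M-1) = 0.144*log2(54) = 0.828704. Bound = H(Pe) + Pe*log2(M-1) = 0.402604 + 0.192016 + 0.828704 = 1.4233

1.4233 bits


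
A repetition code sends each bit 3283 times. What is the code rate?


Rate = k/n = 1/3283

1/3283


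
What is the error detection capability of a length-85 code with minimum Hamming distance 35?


Detection capability = d_min - 1 = 35 - 1 = 34

34 errors


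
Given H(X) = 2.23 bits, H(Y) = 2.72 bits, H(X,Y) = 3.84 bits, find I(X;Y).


I(X;Y) = H(X) + H(Y) - H(X,Y) = 2.23 + 2.72 - 3.84 = 1.11

1.11 bits


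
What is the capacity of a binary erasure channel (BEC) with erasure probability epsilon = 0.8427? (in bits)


C = 1 - epsilon = 1 - 0.8427 = 0.1573

0.1573 bits


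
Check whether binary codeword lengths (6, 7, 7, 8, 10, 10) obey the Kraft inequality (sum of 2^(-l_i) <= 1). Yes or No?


Kraft sum = sum(2^(-l_i)) = 0.0371, need <= 1. Result: satisfied (a binary prefix-free code with these lengths exists)

Yes


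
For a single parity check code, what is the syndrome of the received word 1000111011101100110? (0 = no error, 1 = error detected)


Syndrome = XOR of all bits = 1 XOR 0 XOR 0 XOR 0 XOR 1 XOR 1 XOR 1 XOR 0 XOR 1 XOR 1 XOR 1 XOR 0 XOR 1 XOR 1 XOR 0 XOR 0 XOR 1 XOR 1 XOR 0 = 1

1


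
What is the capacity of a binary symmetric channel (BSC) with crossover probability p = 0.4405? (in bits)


H(p) = -p*log2(p) - (1-p)*log2(1-p) = -0.4405*log2(0.4405) - 0.5595*log2(0.5595) = 0.521017 + 0.468743 = 0.9898. C = 1 - H(p) = 1 - 0.9898 = 0.0102

0.0102 bits


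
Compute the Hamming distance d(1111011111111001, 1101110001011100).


Count differing positions: . . ^ . ^ . ^ ^ ^ . ^ . . ^ . ^ = 8 differences

8


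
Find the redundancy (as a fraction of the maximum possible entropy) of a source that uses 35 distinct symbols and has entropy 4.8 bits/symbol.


H_max = log2(K) = log2(35) = 5.1293 bits/symbol. Redundancy = 1 - H/H_max = 1 - 4.8/5.1293 = 1 - 0.9358 = 0.0642

0.0642


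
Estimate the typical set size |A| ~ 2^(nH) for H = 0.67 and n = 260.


log2|A_typical| = nH = 260 * 0.67 = 174.2, so |A_typical| ~ 2^174.2 = 2.751e+52

2.751e+52


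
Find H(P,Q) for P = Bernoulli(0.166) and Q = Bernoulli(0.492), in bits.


H(P,Q) = -p*log2(q) - (1-p)*log2(1-q). -0.166*log2(0.492) = 0.169863; -0.834*log2(0.508) = 0.814901. H(P,Q) = 0.169863 + 0.814901 = 0.9848

0.9848 bits


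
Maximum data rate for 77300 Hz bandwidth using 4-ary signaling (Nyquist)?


Rate = 2 * B * log2(M) = 2 * 77300 * 2.0 = 309200.0

309200.0 bps


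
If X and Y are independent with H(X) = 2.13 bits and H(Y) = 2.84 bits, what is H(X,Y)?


For independent variables, H(X,Y) = H(X) + H(Y) = 2.13 + 2.84 = 4.97

4.97 bits


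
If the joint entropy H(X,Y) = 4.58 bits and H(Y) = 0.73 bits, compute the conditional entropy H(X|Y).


H(X|Y) = H(X,Y) - H(Y) = 4.58 - 0.73 = 3.85

3.85 bits


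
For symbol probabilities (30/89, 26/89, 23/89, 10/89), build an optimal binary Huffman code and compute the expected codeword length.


Huffman construction (repeatedly merge the two least-probable nodes; each merge adds 1 bit to every symbol beneath it): 10/89 + 23/89 = 33/89; 26/89 + 30/89 = 56/89; 33/89 + 56/89 = 1. Resulting codeword lengths (in the order the probabilities were given): (2, 2, 2, 2). L_avg = sum(p_i * l_i) = 30/89*2 + 26/89*2 + 23/89*2 + 10/89*2 = 2

2.0 bits


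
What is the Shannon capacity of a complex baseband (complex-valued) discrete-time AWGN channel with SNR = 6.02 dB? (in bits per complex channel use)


SNR_linear = 10^(6.02/10) = 3.9994; C = log2(1 + SNR_linear) = log2(1 + 3.9994) = 2.3218

2.3218 bits/channel use


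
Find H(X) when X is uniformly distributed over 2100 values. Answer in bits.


H = log2(n) = log2(2100) = 11.0362

11.0362 bits


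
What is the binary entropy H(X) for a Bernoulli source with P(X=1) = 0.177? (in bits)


H = -p*log2(p) - (1-p)*log2(1-p). -0.177*log2(0.177) = 0.442178; -0.823*log2(0.823) = 0.231292. H = 0.442178 + 0.231292 = 0.6735

0.6735 bits


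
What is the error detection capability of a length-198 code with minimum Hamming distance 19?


Detection capability = d_min - 1 = 19 - 1 = 18

18 errors


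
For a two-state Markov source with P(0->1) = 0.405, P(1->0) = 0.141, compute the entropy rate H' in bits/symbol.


Stationary distribution: pi_0 = p10/(p01+p10) = 0.2582, pi_1 = 0.7418. Entropy rate H' = pi_0*H(p01) + pi_1*H(p10) = 0.2582*0.9738 + 0.7418*0.5869 = 0.6868

0.6868 bits/symbol


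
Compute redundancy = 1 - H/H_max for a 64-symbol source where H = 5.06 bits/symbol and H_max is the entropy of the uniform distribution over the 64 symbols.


H_max = log2(K) = log2(64) = 6.0 bits/symbol. Redundancy = 1 - H/H_max = 1 - 5.06/6.0 = 1 - 0.8433 = 0.1567

0.1567


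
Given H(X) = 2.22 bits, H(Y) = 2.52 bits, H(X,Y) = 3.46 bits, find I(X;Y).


I(X;Y) = H(X) + H(Y) - H(X,Y) = 2.22 + 2.52 - 3.46 = 1.28

1.28 bits


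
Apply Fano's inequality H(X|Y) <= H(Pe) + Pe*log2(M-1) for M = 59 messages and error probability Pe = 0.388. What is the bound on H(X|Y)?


H(Pe) = -Pe*log2(Pe) - (1-Pe)*log2(1-Pe) = -0.388*log2(0.388) - 0.612*log2(0.612) = 0.529958 + 0.433539 = 0.9635. Pe*log2(M-1) = 0.388*log2(58) = 2.272897. Bound = H(Pe) + Pe*log2(M-1) = 0.529958 + 0.433539 + 2.272897 = 3.2364

3.2364 bits


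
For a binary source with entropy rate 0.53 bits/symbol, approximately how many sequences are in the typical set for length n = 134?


log2|A_typical| = nH = 134 * 0.53 = 71.02, so |A_typical| ~ 2^71.02 = 2.394e+21

2.394e+21


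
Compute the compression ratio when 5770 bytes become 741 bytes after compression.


Ratio = original / compressed = 5770 / 741 = 7.7868

7.7868


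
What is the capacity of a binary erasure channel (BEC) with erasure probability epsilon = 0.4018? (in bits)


C = 1 - epsilon = 1 - 0.4018 = 0.5982

0.5982 bits


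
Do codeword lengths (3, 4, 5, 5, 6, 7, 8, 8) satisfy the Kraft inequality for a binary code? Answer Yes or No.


Kraft sum = sum(2^(-l_i)) = 0.2812, need <= 1. Result: satisfied (a binary prefix-free code with these lengths exists)

Yes


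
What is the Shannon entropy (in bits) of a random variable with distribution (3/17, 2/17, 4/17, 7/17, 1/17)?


H = -sum(p_i * log2(p_i)). Terms: -(3/17)*log2(3/17) = 0.441618; -(2/17)*log2(2/17) = 0.363231; -(4/17)*log2(4/17) = 0.491168; -(7/17)*log2(7/17) = 0.527103; -(1/17)*log2(1/17) = 0.240439. H = 0.441618 + 0.363231 + 0.491168 + 0.527103 + 0.240439 = 2.0636

2.0636 bits


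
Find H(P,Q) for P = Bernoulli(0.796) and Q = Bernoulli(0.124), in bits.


H(P,Q) = -p*log2(q) - (1-p)*log2(1-q). -0.796*log2(0.124) = 2.397224; -0.204*log2(0.876) = 0.038963. H(P,Q) = 2.397224 + 0.038963 = 2.4362

2.4362 bits


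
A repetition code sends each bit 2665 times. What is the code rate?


Rate = k/n = 1/2665

1/2665


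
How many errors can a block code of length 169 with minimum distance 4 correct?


Correction capability = floor((d-1)/2) = floor((4-1)/2) = 1

1 errors


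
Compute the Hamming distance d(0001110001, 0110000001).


Count differing positions: . ^ ^ ^ ^ ^ . . . . = 5 differences

5


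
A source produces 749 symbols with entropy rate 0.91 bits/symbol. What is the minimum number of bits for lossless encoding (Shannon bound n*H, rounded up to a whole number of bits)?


Minimum bits >= n * H = 749 * 0.91 = 681.59, rounded up to a whole number of bits = 682

682 bits


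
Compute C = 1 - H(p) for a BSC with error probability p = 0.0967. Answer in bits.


H(p) = -p*log2(p) - (1-p)*log2(1-p) = -0.0967*log2(0.0967) - 0.9033*log2(0.9033) = 0.325912 + 0.132535 = 0.4584. C = 1 - H(p) = 1 - 0.4584 = 0.5416

0.5416 bits


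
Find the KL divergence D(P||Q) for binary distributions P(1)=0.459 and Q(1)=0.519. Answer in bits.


KL = p*log2(p/q) + (1-p)*log2((1-p)/(1-q)) = 0.459*log2(0.459/0.519) + 0.541*log2(0.541/0.481) = 0.0104

0.0104 bits


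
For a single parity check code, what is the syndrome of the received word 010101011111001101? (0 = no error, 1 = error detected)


Syndrome = XOR of all bits = 0 XOR 1 XOR 0 XOR 1 XOR 0 XOR 1 XOR 0 XOR 1 XOR 1 XOR 1 XOR 1 XOR 1 XOR 0 XOR 0 XOR 1 XOR 1 XOR 0 XOR 1 = 1

1


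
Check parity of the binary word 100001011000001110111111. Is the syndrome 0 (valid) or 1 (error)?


Syndrome = XOR of all bits = 1 XOR 0 XOR 0 XOR 0 XOR 0 XOR 1 XOR 0 XOR 1 XOR 1 XOR 0 XOR 0 XOR 0 XOR 0 XOR 0 XOR 1 XOR 1 XOR 1 XOR 0 XOR 1 XOR 1 XOR 1 XOR 1 XOR 1 XOR 1 = 1

1


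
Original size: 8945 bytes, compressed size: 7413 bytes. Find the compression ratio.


Ratio = original / compressed = 8945 / 7413 = 1.2067

1.2067


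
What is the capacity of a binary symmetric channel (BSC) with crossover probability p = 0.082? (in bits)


H(p) = -p*log2(p) - (1-p)*log2(1-p) = -0.082*log2(0.082) - 0.918*log2(0.918) = 0.295875 + 0.113312 = 0.4092. C = 1 - H(p) = 1 - 0.4092 = 0.5908

0.5908 bits


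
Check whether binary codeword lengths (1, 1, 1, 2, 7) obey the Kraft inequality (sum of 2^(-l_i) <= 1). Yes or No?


Kraft sum = sum(2^(-l_i)) = 1.7578, need <= 1. Result: violated (a binary prefix-free code with these lengths cannot exist)

No


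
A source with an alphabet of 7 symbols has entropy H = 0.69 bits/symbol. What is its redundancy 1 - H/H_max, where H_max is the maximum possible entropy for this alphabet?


H_max = log2(K) = log2(7) = 2.8074 bits/symbol. Redundancy = 1 - H/H_max = 1 - 0.69/2.8074 = 1 - 0.2458 = 0.7542

0.7542


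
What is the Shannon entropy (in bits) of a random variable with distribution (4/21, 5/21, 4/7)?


H = -sum(p_i * log2(p_i)). Terms: -(4/21)*log2(4/21) = 0.455680; -(5/21)*log2(5/21) = 0.492950; -(4/7)*log2(4/7) = 0.461346. H = 0.455680 + 0.492950 + 0.461346 = 1.41

1.41 bits


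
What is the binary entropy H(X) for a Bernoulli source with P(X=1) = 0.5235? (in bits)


H = -p*log2(p) - (1-p)*log2(1-p). -0.5235*log2(0.5235) = 0.488812; -0.4765*log2(0.4765) = 0.509594. H = 0.488812 + 0.509594 = 0.9984

0.9984 bits


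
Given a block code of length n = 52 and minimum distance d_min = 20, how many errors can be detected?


Detection capability = d_min - 1 = 20 - 1 = 19

19 errors


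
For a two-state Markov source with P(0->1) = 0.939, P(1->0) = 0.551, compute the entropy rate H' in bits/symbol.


Stationary distribution: pi_0 = p10/(p01+p10) = 0.3698, pi_1 = 0.6302. Entropy rate H' = pi_0*H(p01) + pi_1*H(p10) = 0.3698*0.3314 + 0.6302*0.9925 = 0.748

0.748 bits/symbol


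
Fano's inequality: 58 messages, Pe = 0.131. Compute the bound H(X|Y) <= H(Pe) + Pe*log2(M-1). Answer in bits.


H(Pe) = -Pe*log2(Pe) - (1-Pe)*log2(1-Pe) = -0.131*log2(0.131) - 0.869*log2(0.869) = 0.384139 + 0.176035 = 0.5602. Pe*log2(M-1) = 0.131*log2(57) = 0.764109. Bound = H(Pe) + Pe*log2(M-1) = 0.384139 + 0.176035 + 0.764109 = 1.3243

1.3243 bits


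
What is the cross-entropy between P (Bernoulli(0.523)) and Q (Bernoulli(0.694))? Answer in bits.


H(P,Q) = -p*log2(q) - (1-p)*log2(1-q). -0.523*log2(0.694) = 0.275617; -0.477*log2(0.306) = 0.814905. H(P,Q) = 0.275617 + 0.814905 = 1.0905

1.0905 bits


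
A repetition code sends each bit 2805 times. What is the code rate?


Rate = k/n = 1/2805

1/2805


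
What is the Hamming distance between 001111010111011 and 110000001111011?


Count differing positions: ^ ^ ^ ^ ^ ^ . ^ ^ . . . . . . = 8 differences

8
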